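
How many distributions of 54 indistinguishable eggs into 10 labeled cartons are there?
C(54+10-1, 10-1) = C(63, 9) = 23667689815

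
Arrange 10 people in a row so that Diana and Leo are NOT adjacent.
Total - adjacent = 10! - (10-1)!×2 = 3628800 - 725760 = 2903040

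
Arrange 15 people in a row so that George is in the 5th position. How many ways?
Fix one position: (15-1)! = 87178291200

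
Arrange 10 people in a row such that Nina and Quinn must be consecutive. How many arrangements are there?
Treat the 2 as one block: (10-2+1)! × 2! = 362880 × 2 = 725760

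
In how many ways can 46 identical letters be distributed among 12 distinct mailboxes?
C(46+12-1, 12-1) = C(57, 11) = 184509266760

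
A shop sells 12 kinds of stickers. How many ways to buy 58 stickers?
C(58+12-1, 12-1) = C(69, 11) = 1823810410032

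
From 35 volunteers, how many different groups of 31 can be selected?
C(35,31) = 35!/(31!×4!) = 52360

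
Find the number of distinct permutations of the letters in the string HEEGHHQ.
7! / (1! × 1! × 3! × 2!) = 420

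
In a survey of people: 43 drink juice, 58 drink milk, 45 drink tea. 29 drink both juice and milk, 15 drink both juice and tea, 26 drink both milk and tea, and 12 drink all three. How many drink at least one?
|A∪B∪C| = 43+58+45-29-15-26+12 = 88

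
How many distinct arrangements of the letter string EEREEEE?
7! / (1! × 6!) = 7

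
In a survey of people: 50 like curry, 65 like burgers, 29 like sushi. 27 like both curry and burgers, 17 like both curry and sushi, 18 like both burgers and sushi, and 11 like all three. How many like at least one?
|A∪B∪C| = 50+65+29-27-17-18+11 = 93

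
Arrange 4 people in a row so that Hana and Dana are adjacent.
Treat as block: (4-1)! × 2! = 6 × 2 = 12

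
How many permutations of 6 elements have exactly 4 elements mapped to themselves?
Choose the 4 fixed points C(6,4) = 15, derange the rest: !2 = Σ_{j=0}^{2} (-1)^j·2!/j! = 2 - 2 + 1 = 1. Product = 15 × 1 = 15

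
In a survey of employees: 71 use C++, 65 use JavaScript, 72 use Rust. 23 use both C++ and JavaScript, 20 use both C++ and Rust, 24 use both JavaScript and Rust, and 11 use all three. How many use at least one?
|A∪B∪C| = 71+65+72-23-20-24+11 = 152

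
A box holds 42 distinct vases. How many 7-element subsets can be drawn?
C(42,7) = 42!/(7!×35!) = 26978328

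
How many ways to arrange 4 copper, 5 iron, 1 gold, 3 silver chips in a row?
13! / (4! × 5! × 1! × 3!) = 360360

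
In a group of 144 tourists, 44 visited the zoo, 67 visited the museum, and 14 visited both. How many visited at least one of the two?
|A∪B| = |A| + |B| - |A∩B| = 44 + 67 - 14 = 97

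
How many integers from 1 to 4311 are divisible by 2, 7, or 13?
⌊4311/2⌋+⌊4311/7⌋+⌊4311/13⌋ - ⌊4311/14⌋-⌊4311/26⌋-⌊4311/91⌋ + ⌊4311/182⌋ = 2155+615+331 - 307-165-47 + 23 = 2605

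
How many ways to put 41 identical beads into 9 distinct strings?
C(41+9-1, 9-1) = C(49, 8) = 450978066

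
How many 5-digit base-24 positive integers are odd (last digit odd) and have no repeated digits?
Last∈{1,3,5,7,9,11,13,15,17,19,21,23}. Last=0: 0. Last nonzero: 12×22×P(22,3) = 2439360. Total = 2439360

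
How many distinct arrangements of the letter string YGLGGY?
6! / (2! × 1! × 3!) = 60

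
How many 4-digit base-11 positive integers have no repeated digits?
First digit: 10 choices (nonzero). Then descending: 10 × 10 × 9 × 8 = 7200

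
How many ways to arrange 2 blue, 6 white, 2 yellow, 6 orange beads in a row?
16! / (2! × 6! × 2! × 6!) = 10090080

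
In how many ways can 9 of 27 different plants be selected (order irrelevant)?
C(27,9) = 27!/(9!×18!) = 4686825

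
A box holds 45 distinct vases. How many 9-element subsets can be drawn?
C(45,9) = 45!/(9!×36!) = 886163135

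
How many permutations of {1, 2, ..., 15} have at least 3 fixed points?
Exactly j fixed points: C(15,j)·!(15-j); sum over j ≥ 3 (derangement numbers via !m = (m-1)·(!(m-1) + !(m-2)): !0..!12 = 1, 0, 1, 2, 9, 44, 265, 1854, 14833, 133496, 1334961, 14684570, 176214841). Σ_{j=3}^{15} C(15,j)·!(15-j) = C(15,3)·!12 + C(15,4)·!11 + C(15,5)·!10 + C(15,6)·!9 + C(15,7)·!8 + C(15,8)·!7 + C(15,9)·!6 + C(15,10)·!5 + C(15,11)·!4 + C(15,12)·!3 + C(15,13)·!2 + C(15,14)·!1 + C(15,15)·!0 = 455·176214841 + 1365·14684570 + 3003·1334961 + 5005·133496 + 6435·14833 + 6435·1854 + 5005·265 + 3003·44 + 1365·9 + 455·2 + 105·1 + 15·0 + 1·1 = 105008078671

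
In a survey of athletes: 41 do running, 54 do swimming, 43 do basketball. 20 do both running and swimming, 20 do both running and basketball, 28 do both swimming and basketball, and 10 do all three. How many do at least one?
|A∪B∪C| = 41+54+43-20-20-28+10 = 80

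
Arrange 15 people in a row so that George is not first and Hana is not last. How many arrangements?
By inclusion-exclusion: 15! - 2×(15-1)! + (15-2)! = 1307674368000 - 174356582400 + 6227020800 = 1139544806400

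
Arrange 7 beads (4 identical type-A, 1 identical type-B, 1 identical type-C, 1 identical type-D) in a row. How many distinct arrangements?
7! / (4! × 1! × 1! × 1!) = 210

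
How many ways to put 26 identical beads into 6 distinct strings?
C(26+6-1, 6-1) = C(31, 5) = 169911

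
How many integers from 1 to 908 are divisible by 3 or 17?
⌊908/3⌋ + ⌊908/17⌋ - ⌊908/51⌋ = 302 + 53 - 17 = 338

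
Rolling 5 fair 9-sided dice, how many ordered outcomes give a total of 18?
Coefficient of x^18 in (x + x² + ... + x^9)^5. By inclusion-exclusion on dice exceeding 9: Σ_j (-1)^j C(5,j)·C(18-1-9j, 4) = C(5,0)·C(17,4) - C(5,1)·C(8,4) = 1·2380 - 5·70 = 2030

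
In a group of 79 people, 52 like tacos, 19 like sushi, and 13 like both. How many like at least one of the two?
|A∪B| = |A| + |B| - |A∩B| = 52 + 19 - 13 = 58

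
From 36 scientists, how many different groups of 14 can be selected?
C(36,14) = 36!/(14!×22!) = 3796297200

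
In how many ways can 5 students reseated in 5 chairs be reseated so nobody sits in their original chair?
!5 = Σ_{j=0}^{5} (-1)^j·5!/j! = 120 - 120 + 60 - 20 + 5 - 1 = 44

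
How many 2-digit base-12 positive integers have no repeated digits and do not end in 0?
Last digit: 11 nonzero choices. First digit: 10 (nonzero, ≠last). Middle 0: P(10,0) = 1. Total = 110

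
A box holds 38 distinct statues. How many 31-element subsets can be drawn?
C(38,31) = 38!/(31!×7!) = 12620256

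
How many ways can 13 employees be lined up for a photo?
13! = 6227020800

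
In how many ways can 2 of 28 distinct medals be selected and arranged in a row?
P(28,2) = 28!/(28-2)! = 756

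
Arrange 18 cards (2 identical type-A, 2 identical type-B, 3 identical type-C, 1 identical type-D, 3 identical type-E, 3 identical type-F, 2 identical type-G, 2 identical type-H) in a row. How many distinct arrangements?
18! / (2! × 2! × 3! × 1! × 3! × 3! × 2! × 2!) = 1852538688000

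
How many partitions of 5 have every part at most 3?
Let r_j(i) = number of partitions of i into parts ≤ j, for i = 0..5. r_1(i) = 1 for all i; r_j(i) = r_{j-1}(i) + r_j(i-j). Rows j = 2..3: ≤2: 1 1 2 2 3 3; ≤3: 1 1 2 3 4 5. r_3(5) = 5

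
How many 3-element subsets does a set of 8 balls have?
C(8,3) = 8!/(3!×5!) = 56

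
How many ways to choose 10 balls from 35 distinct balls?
C(35,10) = 35!/(10!×25!) = 183579396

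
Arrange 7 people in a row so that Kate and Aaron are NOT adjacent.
Total - adjacent = 7! - (7-1)!×2 = 5040 - 1440 = 3600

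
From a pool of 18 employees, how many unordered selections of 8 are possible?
C(18,8) = 18!/(8!×10!) = 43758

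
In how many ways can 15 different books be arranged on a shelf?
15! = 1307674368000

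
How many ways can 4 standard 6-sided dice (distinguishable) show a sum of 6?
Coefficient of x^6 in (x + x² + ... + x^6)^4. By inclusion-exclusion on dice exceeding 6: Σ_j (-1)^j C(4,j)·C(6-1-6j, 3) = C(4,0)·C(5,3) = 1·10 = 10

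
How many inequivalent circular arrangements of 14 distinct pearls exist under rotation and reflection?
(14-1)!/2 = 6227020800/2 = 3113510400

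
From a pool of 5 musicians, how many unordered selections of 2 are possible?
C(5,2) = 5!/(2!×3!) = 10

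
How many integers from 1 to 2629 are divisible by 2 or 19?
⌊2629/2⌋ + ⌊2629/19⌋ - ⌊2629/38⌋ = 1314 + 138 - 69 = 1383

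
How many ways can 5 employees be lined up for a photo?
5! = 120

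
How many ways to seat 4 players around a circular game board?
Circular: fix one position, arrange the rest. (4-1)! = 6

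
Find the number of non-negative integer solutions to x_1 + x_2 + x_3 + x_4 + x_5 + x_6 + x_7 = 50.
C(50+7-1, 7-1) = C(56, 6) = 32468436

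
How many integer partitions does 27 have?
Pentagonal recurrence p(n) = p(n-1) + p(n-2) - p(n-5) - p(n-7) + p(n-12) + p(n-15) - ... gives p(0..26) = 1, 1, 2, 3, 5, 7, 11, 15, 22, 30, 42, 56, 77, 101, 135, 176, 231, 297, 385, 490, 627, 792, 1002, 1255, 1575, 1958, 2436. p(27) = p(26) + p(25) - p(22) - p(20) + p(15) + p(12) - p(5) - p(1) = 2436 + 1958 - 1002 - 627 + 176 + 77 - 7 - 1 = 3010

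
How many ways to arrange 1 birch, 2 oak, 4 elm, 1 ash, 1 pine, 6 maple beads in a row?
15! / (1! × 2! × 4! × 1! × 1! × 6!) = 37837800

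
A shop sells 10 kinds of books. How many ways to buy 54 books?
C(54+10-1, 10-1) = C(63, 9) = 23667689815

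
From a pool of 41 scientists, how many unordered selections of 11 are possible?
C(41,11) = 41!/(11!×30!) = 3159461968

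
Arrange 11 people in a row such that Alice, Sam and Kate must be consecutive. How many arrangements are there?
Treat the 3 as one block: (11-3+1)! × 3! = 362880 × 6 = 2177280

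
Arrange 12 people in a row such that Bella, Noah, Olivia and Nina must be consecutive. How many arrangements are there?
Treat the 4 as one block: (12-4+1)! × 4! = 362880 × 24 = 8709120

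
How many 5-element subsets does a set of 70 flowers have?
C(70,5) = 70!/(5!×65!) = 12103014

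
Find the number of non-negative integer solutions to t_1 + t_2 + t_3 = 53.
C(53+3-1, 3-1) = C(55, 2) = 1485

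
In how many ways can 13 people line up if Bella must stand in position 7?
Fix one position: (13-1)! = 479001600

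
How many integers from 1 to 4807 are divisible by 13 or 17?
⌊4807/13⌋ + ⌊4807/17⌋ - ⌊4807/221⌋ = 369 + 282 - 21 = 630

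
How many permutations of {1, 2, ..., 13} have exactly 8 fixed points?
Choose the 8 fixed points C(13,8) = 1287, derange the rest: !5 = Σ_{j=0}^{5} (-1)^j·5!/j! = 120 - 120 + 60 - 20 + 5 - 1 = 44. Product = 1287 × 44 = 56628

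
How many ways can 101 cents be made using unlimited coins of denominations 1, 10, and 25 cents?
Coefficient of x^101 in 1/(1-x^1) · 1/(1-x^10) · 1/(1-x^25). Case on j = number of 25-cent coins (j = 0..4); remainder r = 101 - 25j is made from {1,10} in ⌊r/10⌋+1 ways. r = 101, 76, 51, 26, 1 → 11 + 8 + 6 + 3 + 1 = 29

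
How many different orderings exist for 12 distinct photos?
12! = 479001600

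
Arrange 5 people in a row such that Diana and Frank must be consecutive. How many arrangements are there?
Treat the 2 as one block: (5-2+1)! × 2! = 24 × 2 = 48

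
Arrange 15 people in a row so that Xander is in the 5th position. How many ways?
Fix one position: (15-1)! = 87178291200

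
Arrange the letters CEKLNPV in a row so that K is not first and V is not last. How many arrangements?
By inclusion-exclusion: 7! - 2×(7-1)! + (7-2)! = 5040 - 1440 + 120 = 3720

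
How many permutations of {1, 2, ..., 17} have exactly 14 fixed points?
Choose the 14 fixed points C(17,14) = 680, derange the rest: !3 = Σ_{j=0}^{3} (-1)^j·3!/j! = 6 - 6 + 3 - 1 = 2. Product = 680 × 2 = 1360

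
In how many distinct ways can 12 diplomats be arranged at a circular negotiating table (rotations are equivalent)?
Circular: fix one position, arrange the rest. (12-1)! = 39916800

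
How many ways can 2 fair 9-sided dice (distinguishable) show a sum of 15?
Coefficient of x^15 in (x + x² + ... + x^9)^2. By inclusion-exclusion on dice exceeding 9: Σ_j (-1)^j C(2,j)·C(15-1-9j, 1) = C(2,0)·C(14,1) - C(2,1)·C(5,1) = 1·14 - 2·5 = 4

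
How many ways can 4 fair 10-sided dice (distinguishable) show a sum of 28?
Coefficient of x^28 in (x + x² + ... + x^10)^4. By inclusion-exclusion on dice exceeding 10: Σ_j (-1)^j C(4,j)·C(28-1-10j, 3) = C(4,0)·C(27,3) - C(4,1)·C(17,3) + C(4,2)·C(7,3) = 1·2925 - 4·680 + 6·35 = 415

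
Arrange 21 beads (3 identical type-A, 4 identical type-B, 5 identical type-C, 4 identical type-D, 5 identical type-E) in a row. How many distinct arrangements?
21! / (3! × 4! × 5! × 4! × 5!) = 1026615189600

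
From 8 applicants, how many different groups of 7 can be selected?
C(8,7) = 8!/(7!×1!) = 8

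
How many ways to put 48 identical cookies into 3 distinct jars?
C(48+3-1, 3-1) = C(50, 2) = 1225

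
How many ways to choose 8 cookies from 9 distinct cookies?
C(9,8) = 9!/(8!×1!) = 9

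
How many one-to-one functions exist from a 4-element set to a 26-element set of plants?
P(26,4) = 26!/(26-4)! = 358800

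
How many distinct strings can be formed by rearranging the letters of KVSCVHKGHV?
10! / (1! × 2! × 1! × 1! × 3! × 2!) = 151200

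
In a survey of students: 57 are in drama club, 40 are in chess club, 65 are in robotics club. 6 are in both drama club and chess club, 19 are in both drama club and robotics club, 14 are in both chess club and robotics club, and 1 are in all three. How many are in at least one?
|A∪B∪C| = 57+40+65-6-19-14+1 = 124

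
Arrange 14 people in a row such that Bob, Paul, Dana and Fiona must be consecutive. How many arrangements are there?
Treat the 4 as one block: (14-4+1)! × 4! = 39916800 × 24 = 958003200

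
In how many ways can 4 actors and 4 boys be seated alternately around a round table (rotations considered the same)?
Fix one of the actors: (4-1)! ways for the remaining actors, × 4! ways for the boys = 6 × 24 = 144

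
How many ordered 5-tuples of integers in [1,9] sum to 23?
Coefficient of x^23 in (x + x² + ... + x^9)^5. By inclusion-exclusion on dice exceeding 9: Σ_j (-1)^j C(5,j)·C(23-1-9j, 4) = C(5,0)·C(22,4) - C(5,1)·C(13,4) + C(5,2)·C(4,4) = 1·7315 - 5·715 + 10·1 = 3750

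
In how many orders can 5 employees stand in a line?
5! = 120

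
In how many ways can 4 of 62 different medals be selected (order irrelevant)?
C(62,4) = 62!/(4!×58!) = 557845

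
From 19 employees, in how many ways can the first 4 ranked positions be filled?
P(19,4) = 19!/(19-4)! = 93024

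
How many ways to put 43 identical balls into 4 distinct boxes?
C(43+4-1, 4-1) = C(46, 3) = 15180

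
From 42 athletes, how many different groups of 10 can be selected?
C(42,10) = 42!/(10!×32!) = 1471442973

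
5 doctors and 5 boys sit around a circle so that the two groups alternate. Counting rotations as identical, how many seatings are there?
Fix one of the doctors: (5-1)! ways for the remaining doctors, × 5! ways for the boys = 24 × 120 = 2880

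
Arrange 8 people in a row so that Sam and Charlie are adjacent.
Treat as block: (8-1)! × 2! = 5040 × 2 = 10080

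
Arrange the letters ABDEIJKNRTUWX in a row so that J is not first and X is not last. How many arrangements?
By inclusion-exclusion: 13! - 2×(13-1)! + (13-2)! = 6227020800 - 958003200 + 39916800 = 5308934400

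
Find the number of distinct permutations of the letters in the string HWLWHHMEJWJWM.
13! / (4! × 1! × 2! × 2! × 3! × 1!) = 10810800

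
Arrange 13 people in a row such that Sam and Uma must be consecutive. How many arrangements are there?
Treat the 2 as one block: (13-2+1)! × 2! = 479001600 × 2 = 958003200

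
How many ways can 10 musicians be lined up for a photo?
10! = 3628800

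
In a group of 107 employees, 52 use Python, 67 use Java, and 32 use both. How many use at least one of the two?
|A∪B| = |A| + |B| - |A∩B| = 52 + 67 - 32 = 87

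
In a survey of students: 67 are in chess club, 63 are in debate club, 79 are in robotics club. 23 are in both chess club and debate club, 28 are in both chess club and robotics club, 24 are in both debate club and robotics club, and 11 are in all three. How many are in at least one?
|A∪B∪C| = 67+63+79-23-28-24+11 = 145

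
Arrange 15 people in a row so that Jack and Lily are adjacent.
Treat as block: (15-1)! × 2! = 87178291200 × 2 = 174356582400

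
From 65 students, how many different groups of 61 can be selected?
C(65,61) = 65!/(61!×4!) = 677040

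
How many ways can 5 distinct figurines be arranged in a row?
5! = 120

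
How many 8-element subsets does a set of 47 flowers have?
C(47,8) = 47!/(8!×39!) = 314457495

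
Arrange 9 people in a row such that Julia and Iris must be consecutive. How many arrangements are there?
Treat the 2 as one block: (9-2+1)! × 2! = 40320 × 2 = 80640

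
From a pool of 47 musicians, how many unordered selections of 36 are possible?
C(47,36) = 47!/(36!×11!) = 17417133617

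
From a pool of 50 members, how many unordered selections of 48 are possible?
C(50,48) = 50!/(48!×2!) = 1225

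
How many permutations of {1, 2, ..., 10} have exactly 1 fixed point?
Choose the 1 fixed point C(10,1) = 10, derange the rest: !9 = Σ_{j=0}^{9} (-1)^j·9!/j! = 362880 - 362880 + 181440 - 60480 + 15120 - 3024 + 504 - 72 + 9 - 1 = 133496. Product = 10 × 133496 = 1334960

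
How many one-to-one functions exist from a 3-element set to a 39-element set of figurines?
P(39,3) = 39!/(39-3)! = 54834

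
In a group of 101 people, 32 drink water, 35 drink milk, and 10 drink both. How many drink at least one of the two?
|A∪B| = |A| + |B| - |A∩B| = 32 + 35 - 10 = 57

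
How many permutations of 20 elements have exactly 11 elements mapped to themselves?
Choose the 11 fixed points C(20,11) = 167960, derange the rest: !9 = Σ_{j=0}^{9} (-1)^j·9!/j! = 362880 - 362880 + 181440 - 60480 + 15120 - 3024 + 504 - 72 + 9 - 1 = 133496. Product = 167960 × 133496 = 22421988160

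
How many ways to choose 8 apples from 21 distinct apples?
C(21,8) = 21!/(8!×13!) = 203490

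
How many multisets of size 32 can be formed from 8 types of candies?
C(32+8-1, 8-1) = C(39, 7) = 15380937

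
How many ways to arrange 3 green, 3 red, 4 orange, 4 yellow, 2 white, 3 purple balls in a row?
19! / (3! × 3! × 4! × 4! × 2! × 3!) = 488864376000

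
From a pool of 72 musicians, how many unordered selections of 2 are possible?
C(72,2) = 72!/(2!×70!) = 2556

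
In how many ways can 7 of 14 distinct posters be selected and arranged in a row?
P(14,7) = 14!/(14-7)! = 17297280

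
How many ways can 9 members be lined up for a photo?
9! = 362880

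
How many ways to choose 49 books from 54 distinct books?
C(54,49) = 54!/(49!×5!) = 3162510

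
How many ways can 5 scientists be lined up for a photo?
5! = 120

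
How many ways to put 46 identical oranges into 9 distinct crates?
C(46+9-1, 9-1) = C(54, 8) = 1040465790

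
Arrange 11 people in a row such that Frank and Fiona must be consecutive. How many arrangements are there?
Treat the 2 as one block: (11-2+1)! × 2! = 3628800 × 2 = 7257600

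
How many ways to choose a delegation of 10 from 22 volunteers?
C(22,10) = 22!/(10!×12!) = 646646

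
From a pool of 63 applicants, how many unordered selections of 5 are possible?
C(63,5) = 63!/(5!×58!) = 7028847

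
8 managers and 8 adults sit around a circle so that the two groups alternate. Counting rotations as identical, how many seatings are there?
Fix one of the managers: (8-1)! ways for the remaining managers, × 8! ways for the adults = 5040 × 40320 = 203212800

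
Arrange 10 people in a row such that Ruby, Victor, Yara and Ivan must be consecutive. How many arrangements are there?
Treat the 4 as one block: (10-4+1)! × 4! = 5040 × 24 = 120960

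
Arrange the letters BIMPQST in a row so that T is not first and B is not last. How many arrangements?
By inclusion-exclusion: 7! - 2×(7-1)! + (7-2)! = 5040 - 1440 + 120 = 3720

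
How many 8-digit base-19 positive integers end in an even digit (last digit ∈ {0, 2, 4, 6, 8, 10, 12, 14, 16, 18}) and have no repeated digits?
Last∈{0,2,4,6,8,10,12,14,16,18}. Last=0: 160392960. Last nonzero: 9×17×P(17,6) = 1363340160. Total = 1523733120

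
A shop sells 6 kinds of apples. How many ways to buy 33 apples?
C(33+6-1, 6-1) = C(38, 5) = 501942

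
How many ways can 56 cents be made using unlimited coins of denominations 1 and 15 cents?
Coefficient of x^56 in 1/(1-x^1) · 1/(1-x^15). Use j coins of 15 for j = 0..⌊56/15⌋ = 3, the rest in 1s: 3 + 1 = 4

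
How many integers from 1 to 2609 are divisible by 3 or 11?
⌊2609/3⌋ + ⌊2609/11⌋ - ⌊2609/33⌋ = 869 + 237 - 79 = 1027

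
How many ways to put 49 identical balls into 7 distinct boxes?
C(49+7-1, 7-1) = C(55, 6) = 28989675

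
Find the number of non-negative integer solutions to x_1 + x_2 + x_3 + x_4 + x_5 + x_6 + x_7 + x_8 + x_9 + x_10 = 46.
C(46+10-1, 10-1) = C(55, 9) = 6358402050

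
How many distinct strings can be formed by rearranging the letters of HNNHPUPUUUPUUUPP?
16! / (7! × 2! × 5! × 2!) = 8648640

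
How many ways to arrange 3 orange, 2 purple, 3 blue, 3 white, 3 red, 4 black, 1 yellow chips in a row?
19! / (3! × 2! × 3! × 3! × 3! × 4! × 1!) = 1955457504000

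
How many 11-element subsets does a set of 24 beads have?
C(24,11) = 24!/(11!×13!) = 2496144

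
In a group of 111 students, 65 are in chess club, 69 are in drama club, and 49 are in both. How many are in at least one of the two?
|A∪B| = |A| + |B| - |A∩B| = 65 + 69 - 49 = 85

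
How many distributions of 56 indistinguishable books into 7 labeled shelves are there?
C(56+7-1, 7-1) = C(62, 6) = 61474519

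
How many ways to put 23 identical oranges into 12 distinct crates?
C(23+12-1, 12-1) = C(34, 11) = 286097760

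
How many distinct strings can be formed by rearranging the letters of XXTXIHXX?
8! / (1! × 5! × 1! × 1!) = 336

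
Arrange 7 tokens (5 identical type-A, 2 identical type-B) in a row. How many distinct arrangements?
7! / (5! × 2!) = 21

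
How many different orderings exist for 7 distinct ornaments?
7! = 5040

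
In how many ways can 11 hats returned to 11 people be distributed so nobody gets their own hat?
!11 = Σ_{j=0}^{11} (-1)^j·11!/j! = 39916800 - 39916800 + 19958400 - 6652800 + 1663200 - 332640 + 55440 - 7920 + 990 - 110 + 11 - 1 = 14684570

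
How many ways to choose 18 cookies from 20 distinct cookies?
C(20,18) = 20!/(18!×2!) = 190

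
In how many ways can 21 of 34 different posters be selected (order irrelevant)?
C(34,21) = 34!/(21!×13!) = 927983760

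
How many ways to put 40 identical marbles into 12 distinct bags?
C(40+12-1, 12-1) = C(51, 11) = 47626016970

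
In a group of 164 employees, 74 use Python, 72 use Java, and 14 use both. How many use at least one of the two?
|A∪B| = |A| + |B| - |A∩B| = 74 + 72 - 14 = 132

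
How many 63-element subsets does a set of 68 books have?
C(68,63) = 68!/(63!×5!) = 10424128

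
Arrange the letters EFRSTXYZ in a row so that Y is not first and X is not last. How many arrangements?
By inclusion-exclusion: 8! - 2×(8-1)! + (8-2)! = 40320 - 10080 + 720 = 30960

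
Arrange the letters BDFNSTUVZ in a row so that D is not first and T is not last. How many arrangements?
By inclusion-exclusion: 9! - 2×(9-1)! + (9-2)! = 362880 - 80640 + 5040 = 287280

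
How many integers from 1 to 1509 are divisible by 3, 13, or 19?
⌊1509/3⌋+⌊1509/13⌋+⌊1509/19⌋ - ⌊1509/39⌋-⌊1509/57⌋-⌊1509/247⌋ + ⌊1509/741⌋ = 503+116+79 - 38-26-6 + 2 = 630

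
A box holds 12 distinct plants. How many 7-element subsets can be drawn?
C(12,7) = 12!/(7!×5!) = 792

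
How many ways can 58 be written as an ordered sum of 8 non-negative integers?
C(58+8-1, 8-1) = C(65, 7) = 696190560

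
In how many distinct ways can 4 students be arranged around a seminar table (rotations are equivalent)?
Circular: fix one position, arrange the rest. (4-1)! = 6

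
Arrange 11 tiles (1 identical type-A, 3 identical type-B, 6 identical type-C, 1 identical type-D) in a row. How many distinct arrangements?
11! / (1! × 3! × 6! × 1!) = 9240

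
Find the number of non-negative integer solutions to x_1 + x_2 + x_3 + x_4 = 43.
C(43+4-1, 4-1) = C(46, 3) = 15180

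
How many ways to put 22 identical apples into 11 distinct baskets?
C(22+11-1, 11-1) = C(32, 10) = 64512240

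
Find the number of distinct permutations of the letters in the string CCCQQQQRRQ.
10! / (5! × 3! × 2!) = 2520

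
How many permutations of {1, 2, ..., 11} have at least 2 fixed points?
Exactly j fixed points: C(11,j)·!(11-j); sum over j ≥ 2 (derangement numbers via !m = (m-1)·(!(m-1) + !(m-2)): !0..!9 = 1, 0, 1, 2, 9, 44, 265, 1854, 14833, 133496). Σ_{j=2}^{11} C(11,j)·!(11-j) = C(11,2)·!9 + C(11,3)·!8 + C(11,4)·!7 + C(11,5)·!6 + C(11,6)·!5 + C(11,7)·!4 + C(11,8)·!3 + C(11,9)·!2 + C(11,10)·!1 + C(11,11)·!0 = 55·133496 + 165·14833 + 330·1854 + 462·265 + 462·44 + 330·9 + 165·2 + 55·1 + 11·0 + 1·1 = 10547659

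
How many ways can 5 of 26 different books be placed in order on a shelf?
P(26,5) = 26!/(26-5)! = 7893600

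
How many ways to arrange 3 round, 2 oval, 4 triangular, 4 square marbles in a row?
13! / (3! × 2! × 4! × 4!) = 900900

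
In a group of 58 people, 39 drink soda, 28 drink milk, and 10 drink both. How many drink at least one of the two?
|A∪B| = |A| + |B| - |A∩B| = 39 + 28 - 10 = 57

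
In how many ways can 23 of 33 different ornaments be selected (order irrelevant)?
C(33,23) = 33!/(23!×10!) = 92561040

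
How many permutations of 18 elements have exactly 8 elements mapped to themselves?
Choose the 8 fixed points C(18,8) = 43758, derange the rest: !10 = Σ_{j=0}^{10} (-1)^j·10!/j! = 3628800 - 3628800 + 1814400 - 604800 + 151200 - 30240 + 5040 - 720 + 90 - 10 + 1 = 1334961. Product = 43758 × 1334961 = 58415223438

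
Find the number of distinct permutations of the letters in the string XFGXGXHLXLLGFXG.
15! / (5! × 3! × 4! × 1! × 2!) = 37837800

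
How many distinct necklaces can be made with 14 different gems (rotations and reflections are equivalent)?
(14-1)!/2 = 6227020800/2 = 3113510400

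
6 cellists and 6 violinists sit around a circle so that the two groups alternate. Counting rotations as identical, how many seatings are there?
Fix one of the cellists: (6-1)! ways for the remaining cellists, × 6! ways for the violinists = 120 × 720 = 86400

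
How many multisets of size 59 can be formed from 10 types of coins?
C(59+10-1, 10-1) = C(68, 9) = 49280065120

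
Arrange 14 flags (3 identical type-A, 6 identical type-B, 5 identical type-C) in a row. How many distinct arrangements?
14! / (3! × 6! × 5!) = 168168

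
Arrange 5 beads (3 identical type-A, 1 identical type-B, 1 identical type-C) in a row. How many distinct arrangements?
5! / (3! × 1! × 1!) = 20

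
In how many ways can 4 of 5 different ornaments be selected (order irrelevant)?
C(5,4) = 5!/(4!×1!) = 5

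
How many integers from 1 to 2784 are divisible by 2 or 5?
⌊2784/2⌋ + ⌊2784/5⌋ - ⌊2784/10⌋ = 1392 + 556 - 278 = 1670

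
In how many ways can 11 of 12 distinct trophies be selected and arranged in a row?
P(12,11) = 12!/(12-11)! = 479001600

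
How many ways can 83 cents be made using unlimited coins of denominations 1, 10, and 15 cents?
Coefficient of x^83 in 1/(1-x^1) · 1/(1-x^10) · 1/(1-x^15). Case on j = number of 15-cent coins (j = 0..5); remainder r = 83 - 15j is made from {1,10} in ⌊r/10⌋+1 ways. r = 83, 68, 53, 38, 23, 8 → 9 + 7 + 6 + 4 + 3 + 1 = 30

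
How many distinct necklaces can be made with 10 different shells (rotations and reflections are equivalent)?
(10-1)!/2 = 362880/2 = 181440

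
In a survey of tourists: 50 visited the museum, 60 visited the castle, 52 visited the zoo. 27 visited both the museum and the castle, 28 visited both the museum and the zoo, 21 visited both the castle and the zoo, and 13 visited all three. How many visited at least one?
|A∪B∪C| = 50+60+52-27-28-21+13 = 99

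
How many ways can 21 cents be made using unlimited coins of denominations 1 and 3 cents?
Coefficient of x^21 in 1/(1-x^1) · 1/(1-x^3). Use j coins of 3 for j = 0..⌊21/3⌋ = 7, the rest in 1s: 7 + 1 = 8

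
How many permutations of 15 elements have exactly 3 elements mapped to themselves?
Choose the 3 fixed points C(15,3) = 455, derange the rest: !12 = Σ_{j=0}^{12} (-1)^j·12!/j! = 479001600 - 479001600 + 239500800 - 79833600 + 19958400 - 3991680 + 665280 - 95040 + 11880 - 1320 + 132 - 12 + 1 = 176214841. Product = 455 × 176214841 = 80177752655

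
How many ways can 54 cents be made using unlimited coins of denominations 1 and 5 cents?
Coefficient of x^54 in 1/(1-x^1) · 1/(1-x^5). Use j coins of 5 for j = 0..⌊54/5⌋ = 10, the rest in 1s: 10 + 1 = 11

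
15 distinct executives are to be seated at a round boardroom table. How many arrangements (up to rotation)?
Circular: fix one position, arrange the rest. (15-1)! = 87178291200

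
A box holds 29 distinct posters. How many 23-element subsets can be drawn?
C(29,23) = 29!/(23!×6!) = 475020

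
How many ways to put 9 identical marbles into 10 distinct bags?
C(9+10-1, 10-1) = C(18, 9) = 48620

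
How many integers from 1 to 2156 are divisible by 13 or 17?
⌊2156/13⌋ + ⌊2156/17⌋ - ⌊2156/221⌋ = 165 + 126 - 9 = 282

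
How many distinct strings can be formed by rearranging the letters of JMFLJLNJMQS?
11! / (1! × 1! × 1! × 3! × 2! × 2! × 1!) = 1663200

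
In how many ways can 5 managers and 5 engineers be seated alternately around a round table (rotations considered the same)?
Fix one of the managers: (5-1)! ways for the remaining managers, × 5! ways for the engineers = 24 × 120 = 2880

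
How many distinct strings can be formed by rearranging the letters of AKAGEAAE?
8! / (2! × 1! × 1! × 4!) = 840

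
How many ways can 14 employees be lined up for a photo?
14! = 87178291200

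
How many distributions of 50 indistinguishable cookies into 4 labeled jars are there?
C(50+4-1, 4-1) = C(53, 3) = 23426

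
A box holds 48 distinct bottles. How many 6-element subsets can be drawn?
C(48,6) = 48!/(6!×42!) = 12271512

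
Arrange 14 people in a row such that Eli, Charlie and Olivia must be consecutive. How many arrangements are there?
Treat the 3 as one block: (14-3+1)! × 3! = 479001600 × 6 = 2874009600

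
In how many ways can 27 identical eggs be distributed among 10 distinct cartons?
C(27+10-1, 10-1) = C(36, 9) = 94143280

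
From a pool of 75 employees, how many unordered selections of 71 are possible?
C(75,71) = 75!/(71!×4!) = 1215450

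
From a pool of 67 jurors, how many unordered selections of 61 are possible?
C(67,61) = 67!/(61!×6!) = 99795696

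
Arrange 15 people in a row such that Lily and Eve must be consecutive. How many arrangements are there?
Treat the 2 as one block: (15-2+1)! × 2! = 87178291200 × 2 = 174356582400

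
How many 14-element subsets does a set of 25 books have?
C(25,14) = 25!/(14!×11!) = 4457400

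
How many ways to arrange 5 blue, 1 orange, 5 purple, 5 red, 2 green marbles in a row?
18! / (5! × 1! × 5! × 5! × 2!) = 1852538688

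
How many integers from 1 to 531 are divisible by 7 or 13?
⌊531/7⌋ + ⌊531/13⌋ - ⌊531/91⌋ = 75 + 40 - 5 = 110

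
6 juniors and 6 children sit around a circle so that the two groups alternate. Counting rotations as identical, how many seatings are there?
Fix one of the juniors: (6-1)! ways for the remaining juniors, × 6! ways for the children = 120 × 720 = 86400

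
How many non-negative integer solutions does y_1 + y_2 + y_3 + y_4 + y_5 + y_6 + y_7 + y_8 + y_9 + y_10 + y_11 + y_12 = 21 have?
C(21+12-1, 12-1) = C(32, 11) = 129024480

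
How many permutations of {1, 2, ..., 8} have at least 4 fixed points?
Exactly j fixed points: C(8,j)·!(8-j); sum over j ≥ 4 (derangement numbers via !m = (m-1)·(!(m-1) + !(m-2)): !0..!4 = 1, 0, 1, 2, 9). Σ_{j=4}^{8} C(8,j)·!(8-j) = C(8,4)·!4 + C(8,5)·!3 + C(8,6)·!2 + C(8,7)·!1 + C(8,8)·!0 = 70·9 + 56·2 + 28·1 + 8·0 + 1·1 = 771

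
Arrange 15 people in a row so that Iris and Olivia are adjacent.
Treat as block: (15-1)! × 2! = 87178291200 × 2 = 174356582400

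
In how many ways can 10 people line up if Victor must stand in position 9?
Fix one position: (10-1)! = 362880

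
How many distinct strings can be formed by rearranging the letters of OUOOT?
5! / (1! × 1! × 3!) = 20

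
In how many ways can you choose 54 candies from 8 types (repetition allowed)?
C(54+8-1, 8-1) = C(61, 7) = 436270780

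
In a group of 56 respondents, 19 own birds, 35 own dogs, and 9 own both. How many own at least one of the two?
|A∪B| = |A| + |B| - |A∩B| = 19 + 35 - 9 = 45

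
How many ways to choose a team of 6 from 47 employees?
C(47,6) = 47!/(6!×41!) = 10737573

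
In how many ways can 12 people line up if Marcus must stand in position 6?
Fix one position: (12-1)! = 39916800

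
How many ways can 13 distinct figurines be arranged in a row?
13! = 6227020800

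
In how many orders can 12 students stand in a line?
12! = 479001600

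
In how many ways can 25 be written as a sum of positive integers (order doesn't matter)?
Pentagonal recurrence p(n) = p(n-1) + p(n-2) - p(n-5) - p(n-7) + p(n-12) + p(n-15) - ... gives p(0..24) = 1, 1, 2, 3, 5, 7, 11, 15, 22, 30, 42, 56, 77, 101, 135, 176, 231, 297, 385, 490, 627, 792, 1002, 1255, 1575. p(25) = p(24) + p(23) - p(20) - p(18) + p(13) + p(10) - p(3) = 1575 + 1255 - 627 - 385 + 101 + 42 - 3 = 1958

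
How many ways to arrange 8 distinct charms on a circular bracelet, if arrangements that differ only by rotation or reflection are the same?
(8-1)!/2 = 5040/2 = 2520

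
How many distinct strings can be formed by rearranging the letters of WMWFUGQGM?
9! / (1! × 2! × 2! × 1! × 2! × 1!) = 45360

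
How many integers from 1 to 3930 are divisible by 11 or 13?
⌊3930/11⌋ + ⌊3930/13⌋ - ⌊3930/143⌋ = 357 + 302 - 27 = 632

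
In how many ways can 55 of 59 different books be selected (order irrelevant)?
C(59,55) = 59!/(55!×4!) = 455126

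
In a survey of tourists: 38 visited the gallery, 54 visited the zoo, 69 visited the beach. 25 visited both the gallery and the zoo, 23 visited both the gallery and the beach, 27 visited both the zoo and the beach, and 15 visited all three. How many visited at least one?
|A∪B∪C| = 38+54+69-25-23-27+15 = 101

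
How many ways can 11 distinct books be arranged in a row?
11! = 39916800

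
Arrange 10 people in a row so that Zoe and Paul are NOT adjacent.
Total - adjacent = 10! - (10-1)!×2 = 3628800 - 725760 = 2903040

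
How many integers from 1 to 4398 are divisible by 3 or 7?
⌊4398/3⌋ + ⌊4398/7⌋ - ⌊4398/21⌋ = 1466 + 628 - 209 = 1885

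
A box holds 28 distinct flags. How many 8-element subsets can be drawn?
C(28,8) = 28!/(8!×20!) = 3108105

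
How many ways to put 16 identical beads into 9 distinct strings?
C(16+9-1, 9-1) = C(24, 8) = 735471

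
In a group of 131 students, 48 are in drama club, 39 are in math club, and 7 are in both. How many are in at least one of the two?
|A∪B| = |A| + |B| - |A∩B| = 48 + 39 - 7 = 80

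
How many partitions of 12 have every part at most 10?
Let r_j(i) = number of partitions of i into parts ≤ j, for i = 0..12. r_1(i) = 1 for all i; r_j(i) = r_{j-1}(i) + r_j(i-j). Rows j = 2..10: ≤2: 1 1 2 2 3 3 4 4 5 5 6 6 7; ≤3: 1 1 2 3 4 5 7 8 10 12 14 16 19; ≤4: 1 1 2 3 5 6 9 11 15 18 23 27 34; ≤5: 1 1 2 3 5 7 10 13 18 23 30 37 47; ≤6: 1 1 2 3 5 7 11 14 20 26 35 44 58; ≤7: 1 1 2 3 5 7 11 15 21 28 38 49 65; ≤8: 1 1 2 3 5 7 11 15 22 29 40 52 70; ≤9: 1 1 2 3 5 7 11 15 22 30 41 54 73; ≤10: 1 1 2 3 5 7 11 15 22 30 42 55 75. r_10(12) = 75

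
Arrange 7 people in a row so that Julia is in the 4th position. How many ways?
Fix one position: (7-1)! = 720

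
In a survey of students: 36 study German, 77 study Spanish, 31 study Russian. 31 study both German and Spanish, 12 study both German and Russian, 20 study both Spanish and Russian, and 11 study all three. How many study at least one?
|A∪B∪C| = 36+77+31-31-12-20+11 = 92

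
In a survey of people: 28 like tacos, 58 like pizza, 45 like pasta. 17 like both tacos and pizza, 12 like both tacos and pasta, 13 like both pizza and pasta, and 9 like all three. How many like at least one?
|A∪B∪C| = 28+58+45-17-12-13+9 = 98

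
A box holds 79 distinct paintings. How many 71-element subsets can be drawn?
C(79,71) = 79!/(71!×8!) = 26088783435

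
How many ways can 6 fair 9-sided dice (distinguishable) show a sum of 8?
Coefficient of x^8 in (x + x² + ... + x^9)^6. By inclusion-exclusion on dice exceeding 9: Σ_j (-1)^j C(6,j)·C(8-1-9j, 5) = C(6,0)·C(7,5) = 1·21 = 21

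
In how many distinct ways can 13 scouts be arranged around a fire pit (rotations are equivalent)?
Circular: fix one position, arrange the rest. (13-1)! = 479001600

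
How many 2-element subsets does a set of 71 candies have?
C(71,2) = 71!/(2!×69!) = 2485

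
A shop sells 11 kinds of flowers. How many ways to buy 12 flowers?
C(12+11-1, 11-1) = C(22, 10) = 646646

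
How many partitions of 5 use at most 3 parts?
By conjugation, equals partitions of 5 into parts ≤ 3. Let r_j(i) = number of partitions of i into parts ≤ j, for i = 0..5. r_1(i) = 1 for all i; r_j(i) = r_{j-1}(i) + r_j(i-j). Rows j = 2..3: ≤2: 1 1 2 2 3 3; ≤3: 1 1 2 3 4 5. r_3(5) = 5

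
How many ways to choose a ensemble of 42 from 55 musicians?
C(55,42) = 55!/(42!×13!) = 1451182990950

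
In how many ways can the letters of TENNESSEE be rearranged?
9! / (1! × 4! × 2! × 2!) = 3780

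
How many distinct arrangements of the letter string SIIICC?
6! / (2! × 3! × 1!) = 60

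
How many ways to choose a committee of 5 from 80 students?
C(80,5) = 80!/(5!×75!) = 24040016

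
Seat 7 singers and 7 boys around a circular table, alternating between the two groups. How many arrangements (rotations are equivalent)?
Fix one of the singers: (7-1)! ways for the remaining singers, × 7! ways for the boys = 720 × 5040 = 3628800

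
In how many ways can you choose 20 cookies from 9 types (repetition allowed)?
C(20+9-1, 9-1) = C(28, 8) = 3108105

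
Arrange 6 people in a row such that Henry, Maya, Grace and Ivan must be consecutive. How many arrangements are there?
Treat the 4 as one block: (6-4+1)! × 4! = 6 × 24 = 144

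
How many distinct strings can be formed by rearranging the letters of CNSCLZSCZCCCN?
13! / (2! × 2! × 6! × 2! × 1!) = 1081080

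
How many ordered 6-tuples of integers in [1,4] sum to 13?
Coefficient of x^13 in (x + x² + ... + x^4)^6. By inclusion-exclusion on dice exceeding 4: Σ_j (-1)^j C(6,j)·C(13-1-4j, 5) = C(6,0)·C(12,5) - C(6,1)·C(8,5) = 1·792 - 6·56 = 456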